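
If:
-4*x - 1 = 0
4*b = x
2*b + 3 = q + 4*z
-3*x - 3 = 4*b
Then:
No Solution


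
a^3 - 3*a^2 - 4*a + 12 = (a - 3)*(a - 2)*(a + 2)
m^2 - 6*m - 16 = (m - 8)*(m + 2)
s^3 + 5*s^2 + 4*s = s*(s + 1)*(s + 4)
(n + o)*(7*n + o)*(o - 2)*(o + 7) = 7*n^2*o^2 + 35*n^2*o - 98*n^2 + 8*n*o^3 + 40*n*o^2 - 112*n*o + o^4 + 5*o^3 - 14*o^2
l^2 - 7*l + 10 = (l - 5)*(l - 2)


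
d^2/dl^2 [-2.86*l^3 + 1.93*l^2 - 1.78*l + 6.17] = 3.86 - 17.16*l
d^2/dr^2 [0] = 0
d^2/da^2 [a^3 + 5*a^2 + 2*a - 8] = 6*a + 10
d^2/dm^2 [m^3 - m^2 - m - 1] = 6*m - 2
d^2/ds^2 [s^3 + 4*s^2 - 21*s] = 6*s + 8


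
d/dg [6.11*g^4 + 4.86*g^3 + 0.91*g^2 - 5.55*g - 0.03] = 24.44*g^3 + 14.58*g^2 + 1.82*g - 5.55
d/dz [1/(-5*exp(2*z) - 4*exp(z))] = 2*(5*exp(z) + 2)*exp(-z)/(5*exp(z) + 4)^2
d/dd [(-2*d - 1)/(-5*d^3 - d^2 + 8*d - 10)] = (10*d^3 + 2*d^2 - 16*d - (2*d + 1)*(15*d^2 + 2*d - 8) + 20)/(5*d^3 + d^2 - 8*d + 10)^2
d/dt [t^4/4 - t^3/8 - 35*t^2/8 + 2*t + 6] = t^3 - 3*t^2/8 - 35*t/4 + 2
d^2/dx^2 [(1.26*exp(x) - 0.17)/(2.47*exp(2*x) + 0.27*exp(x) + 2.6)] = (7.687134*exp(4*x) - 4.988906*exp(3*x) - 48.890439*exp(2*x) + 3.470047*exp(x) + 8.63694)*exp(x)/(15.069223*exp(6*x) + 4.941729*exp(5*x) + 48.127209*exp(4*x) + 10.423323*exp(3*x) + 50.66022*exp(2*x) + 5.4756*exp(x) + 17.576)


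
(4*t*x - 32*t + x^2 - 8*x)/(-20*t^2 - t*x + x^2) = (x - 8)/(-5*t + x)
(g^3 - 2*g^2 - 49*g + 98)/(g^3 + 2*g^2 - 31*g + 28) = (g^2 - 9*g + 14)/(g^2 - 5*g + 4)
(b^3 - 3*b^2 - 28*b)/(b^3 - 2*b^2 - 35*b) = (b + 4)/(b + 5)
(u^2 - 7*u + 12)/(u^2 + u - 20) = (u - 3)/(u + 5)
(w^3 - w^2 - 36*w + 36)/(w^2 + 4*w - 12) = (w^2 - 7*w + 6)/(w - 2)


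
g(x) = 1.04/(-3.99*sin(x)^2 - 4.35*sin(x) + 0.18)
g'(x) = 1.04*(7.98*sin(x)*cos(x) + 4.35*cos(x))/(-3.99*sin(x)^2 - 4.35*sin(x) + 0.18)^2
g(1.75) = -0.13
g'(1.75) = -0.04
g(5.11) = 1.30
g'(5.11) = -1.90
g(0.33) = -0.63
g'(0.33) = 2.51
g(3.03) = -2.94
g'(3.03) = -43.23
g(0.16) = -1.69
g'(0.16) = 15.29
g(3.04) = -3.44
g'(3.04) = -58.45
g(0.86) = -0.19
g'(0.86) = 0.24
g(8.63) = -0.21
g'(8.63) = -0.30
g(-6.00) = -0.77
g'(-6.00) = 3.62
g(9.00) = -0.45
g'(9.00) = -1.38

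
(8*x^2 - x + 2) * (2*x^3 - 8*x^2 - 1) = 16*x^5 - 66*x^4 + 12*x^3 - 24*x^2 + x - 2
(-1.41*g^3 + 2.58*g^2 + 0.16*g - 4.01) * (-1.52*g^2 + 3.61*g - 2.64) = 2.1432*g^5 - 9.0117*g^4 + 12.793*g^3 - 0.1384*g^2 - 14.8985*g + 10.5864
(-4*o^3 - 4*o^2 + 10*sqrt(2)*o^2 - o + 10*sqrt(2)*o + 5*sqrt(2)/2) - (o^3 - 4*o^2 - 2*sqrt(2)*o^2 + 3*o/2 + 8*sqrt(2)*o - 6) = -5*o^3 + 12*sqrt(2)*o^2 - 5*o/2 + 2*sqrt(2)*o + 5*sqrt(2)/2 + 6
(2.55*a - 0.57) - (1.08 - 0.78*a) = 3.33*a - 1.65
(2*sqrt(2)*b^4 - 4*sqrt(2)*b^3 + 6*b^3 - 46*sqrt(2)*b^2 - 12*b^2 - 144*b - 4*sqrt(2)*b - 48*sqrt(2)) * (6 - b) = -2*sqrt(2)*b^5 - 6*b^4 + 16*sqrt(2)*b^4 + 22*sqrt(2)*b^3 + 48*b^3 - 272*sqrt(2)*b^2 + 72*b^2 - 864*b + 24*sqrt(2)*b - 288*sqrt(2)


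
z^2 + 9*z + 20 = (z + 4)*(z + 5)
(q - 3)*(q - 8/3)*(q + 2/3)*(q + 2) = q^4 - 3*q^3 - 52*q^2/9 + 124*q/9 + 32/3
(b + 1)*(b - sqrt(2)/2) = b^2 - sqrt(2)*b/2 + b - sqrt(2)/2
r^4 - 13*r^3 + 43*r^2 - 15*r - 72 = (r - 8)*(r - 3)^2*(r + 1)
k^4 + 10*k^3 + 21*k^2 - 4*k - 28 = (k - 1)*(k + 2)^2*(k + 7)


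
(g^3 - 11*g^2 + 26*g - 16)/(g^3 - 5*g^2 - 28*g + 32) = (g - 2)/(g + 4)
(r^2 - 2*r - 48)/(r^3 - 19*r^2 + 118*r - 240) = (r + 6)/(r^2 - 11*r + 30)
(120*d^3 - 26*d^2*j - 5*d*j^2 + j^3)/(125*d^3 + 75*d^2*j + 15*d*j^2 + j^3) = (24*d^2 - 10*d*j + j^2)/(25*d^2 + 10*d*j + j^2)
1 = 1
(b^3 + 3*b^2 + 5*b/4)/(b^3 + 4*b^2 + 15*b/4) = (2*b + 1)/(2*b + 3)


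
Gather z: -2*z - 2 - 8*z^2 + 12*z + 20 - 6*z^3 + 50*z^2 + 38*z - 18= -6*z^3 + 42*z^2 + 48*z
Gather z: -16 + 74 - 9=49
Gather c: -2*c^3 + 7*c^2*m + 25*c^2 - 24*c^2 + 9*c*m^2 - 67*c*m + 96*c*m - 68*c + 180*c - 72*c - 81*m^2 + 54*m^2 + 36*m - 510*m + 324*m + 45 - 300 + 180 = -2*c^3 + c^2*(7*m + 1) + c*(9*m^2 + 29*m + 40) - 27*m^2 - 150*m - 75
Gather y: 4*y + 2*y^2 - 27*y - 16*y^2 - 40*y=-14*y^2 - 63*y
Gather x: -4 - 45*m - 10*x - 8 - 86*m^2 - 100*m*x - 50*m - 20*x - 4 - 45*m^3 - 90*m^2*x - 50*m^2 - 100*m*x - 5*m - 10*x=-45*m^3 - 136*m^2 - 100*m + x*(-90*m^2 - 200*m - 40) - 16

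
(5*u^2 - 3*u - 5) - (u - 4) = 5*u^2 - 4*u - 1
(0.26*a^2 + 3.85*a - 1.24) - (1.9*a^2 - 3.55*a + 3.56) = -1.64*a^2 + 7.4*a - 4.8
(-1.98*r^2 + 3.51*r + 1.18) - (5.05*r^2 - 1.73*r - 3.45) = -7.03*r^2 + 5.24*r + 4.63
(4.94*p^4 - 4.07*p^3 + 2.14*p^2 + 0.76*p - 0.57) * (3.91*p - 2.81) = 19.3154*p^5 - 29.7951*p^4 + 19.8041*p^3 - 3.0418*p^2 - 4.3643*p + 1.6017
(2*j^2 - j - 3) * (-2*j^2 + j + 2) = -4*j^4 + 4*j^3 + 9*j^2 - 5*j - 6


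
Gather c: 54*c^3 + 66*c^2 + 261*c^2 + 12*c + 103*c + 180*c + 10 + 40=54*c^3 + 327*c^2 + 295*c + 50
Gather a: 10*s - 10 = 10*s - 10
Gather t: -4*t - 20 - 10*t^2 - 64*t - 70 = -10*t^2 - 68*t - 90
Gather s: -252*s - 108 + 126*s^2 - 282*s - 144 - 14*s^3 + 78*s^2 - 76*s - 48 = -14*s^3 + 204*s^2 - 610*s - 300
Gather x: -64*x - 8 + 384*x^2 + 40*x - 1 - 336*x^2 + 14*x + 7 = 48*x^2 - 10*x - 2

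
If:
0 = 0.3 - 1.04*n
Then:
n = 0.29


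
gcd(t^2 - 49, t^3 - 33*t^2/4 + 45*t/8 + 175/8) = t - 7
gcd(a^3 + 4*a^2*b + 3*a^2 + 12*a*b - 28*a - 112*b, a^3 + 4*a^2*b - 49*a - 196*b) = a^2 + 4*a*b + 7*a + 28*b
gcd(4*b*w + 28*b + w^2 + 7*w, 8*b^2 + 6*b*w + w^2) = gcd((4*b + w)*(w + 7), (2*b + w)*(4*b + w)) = 4*b + w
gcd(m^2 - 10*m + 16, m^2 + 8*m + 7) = 1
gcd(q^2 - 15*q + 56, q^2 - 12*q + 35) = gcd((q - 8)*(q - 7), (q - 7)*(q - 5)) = q - 7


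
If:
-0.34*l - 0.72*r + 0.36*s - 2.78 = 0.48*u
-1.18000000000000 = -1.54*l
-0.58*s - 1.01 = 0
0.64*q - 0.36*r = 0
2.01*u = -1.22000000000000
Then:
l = 0.77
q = -2.64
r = -4.69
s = -1.74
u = -0.61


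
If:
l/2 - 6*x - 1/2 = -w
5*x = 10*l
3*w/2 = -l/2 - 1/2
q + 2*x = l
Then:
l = -5/71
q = 15/71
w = -22/71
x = -10/71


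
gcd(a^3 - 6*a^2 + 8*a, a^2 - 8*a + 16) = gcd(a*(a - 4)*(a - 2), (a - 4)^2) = a - 4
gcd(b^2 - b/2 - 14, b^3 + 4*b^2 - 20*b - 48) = b - 4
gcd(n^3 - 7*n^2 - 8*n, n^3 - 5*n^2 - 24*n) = n^2 - 8*n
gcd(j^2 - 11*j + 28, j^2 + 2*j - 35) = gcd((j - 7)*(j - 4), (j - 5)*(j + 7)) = 1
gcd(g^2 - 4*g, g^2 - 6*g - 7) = 1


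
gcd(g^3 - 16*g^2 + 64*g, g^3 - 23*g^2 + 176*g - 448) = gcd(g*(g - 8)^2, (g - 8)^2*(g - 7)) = g^2 - 16*g + 64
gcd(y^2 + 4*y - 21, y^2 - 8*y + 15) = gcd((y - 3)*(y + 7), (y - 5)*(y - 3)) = y - 3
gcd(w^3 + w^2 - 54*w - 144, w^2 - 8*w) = w - 8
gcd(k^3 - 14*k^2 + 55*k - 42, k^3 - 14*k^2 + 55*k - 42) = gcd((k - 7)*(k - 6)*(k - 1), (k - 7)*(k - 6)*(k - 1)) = k^3 - 14*k^2 + 55*k - 42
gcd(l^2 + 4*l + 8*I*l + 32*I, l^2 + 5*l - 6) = 1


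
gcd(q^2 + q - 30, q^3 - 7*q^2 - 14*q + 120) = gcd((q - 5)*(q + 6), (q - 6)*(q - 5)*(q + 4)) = q - 5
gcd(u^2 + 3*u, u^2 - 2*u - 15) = u + 3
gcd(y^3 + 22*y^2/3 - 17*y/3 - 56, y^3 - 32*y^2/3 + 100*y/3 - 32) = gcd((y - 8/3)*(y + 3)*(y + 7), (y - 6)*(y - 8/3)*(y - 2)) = y - 8/3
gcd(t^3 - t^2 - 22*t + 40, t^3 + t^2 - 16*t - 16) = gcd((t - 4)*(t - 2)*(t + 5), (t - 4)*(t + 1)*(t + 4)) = t - 4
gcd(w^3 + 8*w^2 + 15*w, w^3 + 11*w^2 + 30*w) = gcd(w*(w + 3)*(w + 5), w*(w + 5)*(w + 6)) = w^2 + 5*w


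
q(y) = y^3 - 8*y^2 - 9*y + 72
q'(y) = 3*y^2 - 16*y - 9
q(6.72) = -46.28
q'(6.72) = 18.96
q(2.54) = 13.91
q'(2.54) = -30.29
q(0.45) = 66.42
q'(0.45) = -15.59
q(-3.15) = -10.29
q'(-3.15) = 71.17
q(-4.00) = -84.00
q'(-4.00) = 103.00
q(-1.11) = 70.77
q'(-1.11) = 12.46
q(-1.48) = 64.56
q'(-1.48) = 21.25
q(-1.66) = 60.32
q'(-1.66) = 25.83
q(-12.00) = -2700.00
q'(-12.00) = 615.00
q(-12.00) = -2700.00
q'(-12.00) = 615.00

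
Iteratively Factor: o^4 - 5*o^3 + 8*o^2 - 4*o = (o - 1)*(o^3 - 4*o^2 + 4*o) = (o - 2)*(o - 1)*(o^2 - 2*o) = o*(o - 2)*(o - 1)*(o - 2)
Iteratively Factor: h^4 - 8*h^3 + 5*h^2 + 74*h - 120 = (h - 4)*(h^3 - 4*h^2 - 11*h + 30) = (h - 4)*(h - 2)*(h^2 - 2*h - 15) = (h - 5)*(h - 4)*(h - 2)*(h + 3)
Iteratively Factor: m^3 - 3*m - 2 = (m - 2)*(m^2 + 2*m + 1) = (m - 2)*(m + 1)*(m + 1)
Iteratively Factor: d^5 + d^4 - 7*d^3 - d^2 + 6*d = (d + 1)*(d^4 - 7*d^2 + 6*d) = d*(d + 1)*(d^3 - 7*d + 6) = d*(d - 1)*(d + 1)*(d^2 + d - 6) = d*(d - 2)*(d - 1)*(d + 1)*(d + 3)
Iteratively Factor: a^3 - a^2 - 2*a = (a)*(a^2 - a - 2) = a*(a - 2)*(a + 1)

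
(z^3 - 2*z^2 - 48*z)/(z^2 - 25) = z*(z^2 - 2*z - 48)/(z^2 - 25)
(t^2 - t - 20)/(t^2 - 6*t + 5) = (t + 4)/(t - 1)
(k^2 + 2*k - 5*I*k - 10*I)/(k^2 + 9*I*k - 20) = (k^2 + k*(2 - 5*I) - 10*I)/(k^2 + 9*I*k - 20)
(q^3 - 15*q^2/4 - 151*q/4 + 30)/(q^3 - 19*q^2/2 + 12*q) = (4*q^2 + 17*q - 15)/(2*q*(2*q - 3))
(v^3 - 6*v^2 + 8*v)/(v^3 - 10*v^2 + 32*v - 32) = v/(v - 4)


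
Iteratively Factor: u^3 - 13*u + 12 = (u - 3)*(u^2 + 3*u - 4) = (u - 3)*(u - 1)*(u + 4)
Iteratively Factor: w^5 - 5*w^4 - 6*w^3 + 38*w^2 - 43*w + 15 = (w - 1)*(w^4 - 4*w^3 - 10*w^2 + 28*w - 15) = (w - 1)^2*(w^3 - 3*w^2 - 13*w + 15) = (w - 1)^2*(w + 3)*(w^2 - 6*w + 5) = (w - 5)*(w - 1)^2*(w + 3)*(w - 1)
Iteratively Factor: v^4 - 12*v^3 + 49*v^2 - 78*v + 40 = (v - 2)*(v^3 - 10*v^2 + 29*v - 20) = (v - 5)*(v - 2)*(v^2 - 5*v + 4) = (v - 5)*(v - 4)*(v - 2)*(v - 1)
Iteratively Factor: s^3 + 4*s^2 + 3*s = (s)*(s^2 + 4*s + 3) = s*(s + 3)*(s + 1)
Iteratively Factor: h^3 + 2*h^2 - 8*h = (h + 4)*(h^2 - 2*h) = (h - 2)*(h + 4)*(h)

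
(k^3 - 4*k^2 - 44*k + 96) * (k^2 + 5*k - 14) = k^5 + k^4 - 78*k^3 - 68*k^2 + 1096*k - 1344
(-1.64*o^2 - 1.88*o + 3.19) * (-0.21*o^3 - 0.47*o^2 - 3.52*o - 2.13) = 0.3444*o^5 + 1.1656*o^4 + 5.9865*o^3 + 8.6115*o^2 - 7.2244*o - 6.7947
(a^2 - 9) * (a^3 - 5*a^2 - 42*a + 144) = a^5 - 5*a^4 - 51*a^3 + 189*a^2 + 378*a - 1296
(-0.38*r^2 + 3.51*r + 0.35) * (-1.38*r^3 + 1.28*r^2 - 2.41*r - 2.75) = 0.5244*r^5 - 5.3302*r^4 + 4.9256*r^3 - 6.9661*r^2 - 10.496*r - 0.9625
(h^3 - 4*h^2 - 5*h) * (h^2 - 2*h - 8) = h^5 - 6*h^4 - 5*h^3 + 42*h^2 + 40*h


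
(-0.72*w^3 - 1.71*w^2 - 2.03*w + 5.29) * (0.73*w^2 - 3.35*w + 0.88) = -0.5256*w^5 + 1.1637*w^4 + 3.613*w^3 + 9.1574*w^2 - 19.5079*w + 4.6552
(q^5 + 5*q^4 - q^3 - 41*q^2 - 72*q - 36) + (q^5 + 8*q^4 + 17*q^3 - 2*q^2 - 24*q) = 2*q^5 + 13*q^4 + 16*q^3 - 43*q^2 - 96*q - 36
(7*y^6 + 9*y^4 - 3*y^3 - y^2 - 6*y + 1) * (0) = 0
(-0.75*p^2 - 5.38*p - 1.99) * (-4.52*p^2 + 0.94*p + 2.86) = 3.39*p^4 + 23.6126*p^3 + 1.7926*p^2 - 17.2574*p - 5.6914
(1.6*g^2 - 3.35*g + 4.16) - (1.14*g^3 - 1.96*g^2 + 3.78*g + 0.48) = -1.14*g^3 + 3.56*g^2 - 7.13*g + 3.68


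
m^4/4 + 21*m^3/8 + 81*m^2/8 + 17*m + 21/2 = (m/2 + 1)^2*(m + 3)*(m + 7/2)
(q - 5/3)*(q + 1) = q^2 - 2*q/3 - 5/3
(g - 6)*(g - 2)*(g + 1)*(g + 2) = g^4 - 5*g^3 - 10*g^2 + 20*g + 24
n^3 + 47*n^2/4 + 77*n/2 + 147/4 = (n + 7/4)*(n + 3)*(n + 7)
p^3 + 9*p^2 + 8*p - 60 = (p - 2)*(p + 5)*(p + 6)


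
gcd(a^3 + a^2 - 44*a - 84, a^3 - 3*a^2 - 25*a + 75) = 1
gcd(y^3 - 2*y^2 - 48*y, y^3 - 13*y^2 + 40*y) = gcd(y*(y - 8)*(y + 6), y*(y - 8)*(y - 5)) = y^2 - 8*y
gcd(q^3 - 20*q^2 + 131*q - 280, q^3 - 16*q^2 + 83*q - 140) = q^2 - 12*q + 35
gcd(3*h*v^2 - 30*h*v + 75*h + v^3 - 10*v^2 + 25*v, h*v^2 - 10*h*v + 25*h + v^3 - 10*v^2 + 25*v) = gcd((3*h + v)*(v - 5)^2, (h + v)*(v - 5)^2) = v^2 - 10*v + 25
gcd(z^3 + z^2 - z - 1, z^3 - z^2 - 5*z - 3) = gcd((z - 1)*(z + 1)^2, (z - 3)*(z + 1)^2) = z^2 + 2*z + 1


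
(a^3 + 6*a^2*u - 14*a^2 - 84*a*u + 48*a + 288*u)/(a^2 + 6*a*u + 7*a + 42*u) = (a^2 - 14*a + 48)/(a + 7)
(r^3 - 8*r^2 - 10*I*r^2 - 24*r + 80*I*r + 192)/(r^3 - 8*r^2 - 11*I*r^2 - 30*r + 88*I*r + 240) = (r - 4*I)/(r - 5*I)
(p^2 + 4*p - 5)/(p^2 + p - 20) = (p - 1)/(p - 4)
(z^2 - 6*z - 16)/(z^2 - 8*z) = (z + 2)/z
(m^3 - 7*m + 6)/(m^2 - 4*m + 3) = (m^2 + m - 6)/(m - 3)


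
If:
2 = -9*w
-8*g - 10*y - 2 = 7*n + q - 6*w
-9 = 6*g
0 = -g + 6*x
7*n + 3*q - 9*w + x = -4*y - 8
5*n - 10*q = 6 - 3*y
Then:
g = -3/2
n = -15275/6096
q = -6313/6096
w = -2/9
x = -1/4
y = 16607/6096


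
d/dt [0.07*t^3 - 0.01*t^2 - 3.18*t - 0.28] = 0.21*t^2 - 0.02*t - 3.18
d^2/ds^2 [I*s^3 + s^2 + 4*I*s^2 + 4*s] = 6*I*s + 2 + 8*I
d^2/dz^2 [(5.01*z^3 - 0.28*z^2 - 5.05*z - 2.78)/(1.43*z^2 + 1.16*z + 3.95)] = (-1.4210854715202e-14*z^5 - 62.8396200000001*z^3 + 113.115468*z^2 + 612.491916*z + 61.464924)/(2.924207*z^6 + 7.116252*z^5 + 30.004689*z^4 + 40.874456*z^3 + 82.880085*z^2 + 54.2967*z + 61.629875)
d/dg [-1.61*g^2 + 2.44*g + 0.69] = 2.44 - 3.22*g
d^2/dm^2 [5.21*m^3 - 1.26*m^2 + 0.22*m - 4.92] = 31.26*m - 2.52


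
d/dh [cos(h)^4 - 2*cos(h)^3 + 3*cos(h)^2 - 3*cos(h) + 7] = (-9*cos(h) + 3*cos(2*h) - cos(3*h) + 6)*sin(h)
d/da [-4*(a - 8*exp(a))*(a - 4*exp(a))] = 48*a*exp(a) - 8*a - 256*exp(2*a) + 48*exp(a)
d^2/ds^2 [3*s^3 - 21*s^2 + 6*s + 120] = 18*s - 42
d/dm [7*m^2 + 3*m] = 14*m + 3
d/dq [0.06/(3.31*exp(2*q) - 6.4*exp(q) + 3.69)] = (0.384 - 0.3972*exp(q))*exp(q)/(3.31*exp(2*q) - 6.4*exp(q) + 3.69)^2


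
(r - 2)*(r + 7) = r^2 + 5*r - 14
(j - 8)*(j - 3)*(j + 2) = j^3 - 9*j^2 + 2*j + 48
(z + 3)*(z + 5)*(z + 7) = z^3 + 15*z^2 + 71*z + 105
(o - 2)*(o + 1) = o^2 - o - 2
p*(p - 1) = p^2 - p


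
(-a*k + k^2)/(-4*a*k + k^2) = (a - k)/(4*a - k)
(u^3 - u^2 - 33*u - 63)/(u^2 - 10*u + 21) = (u^2 + 6*u + 9)/(u - 3)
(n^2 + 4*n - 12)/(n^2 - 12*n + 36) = (n^2 + 4*n - 12)/(n^2 - 12*n + 36)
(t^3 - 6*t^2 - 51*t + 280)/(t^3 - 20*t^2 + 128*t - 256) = (t^2 + 2*t - 35)/(t^2 - 12*t + 32)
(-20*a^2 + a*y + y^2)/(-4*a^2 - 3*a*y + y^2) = (5*a + y)/(a + y)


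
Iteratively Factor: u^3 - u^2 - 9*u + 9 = (u + 3)*(u^2 - 4*u + 3) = (u - 3)*(u + 3)*(u - 1)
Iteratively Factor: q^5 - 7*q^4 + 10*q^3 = (q - 2)*(q^4 - 5*q^3) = (q - 5)*(q - 2)*(q^3) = q*(q - 5)*(q - 2)*(q^2) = q^2*(q - 5)*(q - 2)*(q)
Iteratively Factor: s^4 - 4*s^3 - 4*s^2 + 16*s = (s - 4)*(s^3 - 4*s) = s*(s - 4)*(s^2 - 4) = s*(s - 4)*(s - 2)*(s + 2)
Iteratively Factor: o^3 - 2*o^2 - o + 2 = (o - 2)*(o^2 - 1) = (o - 2)*(o + 1)*(o - 1)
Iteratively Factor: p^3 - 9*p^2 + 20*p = (p - 5)*(p^2 - 4*p) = (p - 5)*(p - 4)*(p)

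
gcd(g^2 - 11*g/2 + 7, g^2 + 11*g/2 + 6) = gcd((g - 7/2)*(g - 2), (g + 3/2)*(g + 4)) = 1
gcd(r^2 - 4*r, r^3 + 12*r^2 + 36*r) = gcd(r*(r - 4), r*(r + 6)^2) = r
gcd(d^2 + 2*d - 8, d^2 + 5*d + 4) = d + 4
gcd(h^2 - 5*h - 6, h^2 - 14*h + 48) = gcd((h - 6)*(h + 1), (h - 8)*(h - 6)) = h - 6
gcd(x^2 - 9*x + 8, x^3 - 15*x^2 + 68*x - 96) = x - 8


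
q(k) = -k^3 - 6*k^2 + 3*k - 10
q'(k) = -3*k^2 - 12*k + 3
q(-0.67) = -14.40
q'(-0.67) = 9.69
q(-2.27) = -36.03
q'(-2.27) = 14.78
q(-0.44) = -12.40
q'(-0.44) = 7.70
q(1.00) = -14.00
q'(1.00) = -12.00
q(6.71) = -562.13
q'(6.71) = -212.59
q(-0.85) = -16.27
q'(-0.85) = 11.03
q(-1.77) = -28.56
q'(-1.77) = 14.84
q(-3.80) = -53.17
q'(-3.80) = 5.28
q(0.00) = -10.00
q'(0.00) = 3.00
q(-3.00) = -46.00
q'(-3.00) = 12.00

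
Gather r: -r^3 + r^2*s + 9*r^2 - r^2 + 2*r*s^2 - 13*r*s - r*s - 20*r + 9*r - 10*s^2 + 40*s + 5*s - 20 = -r^3 + r^2*(s + 8) + r*(2*s^2 - 14*s - 11) - 10*s^2 + 45*s - 20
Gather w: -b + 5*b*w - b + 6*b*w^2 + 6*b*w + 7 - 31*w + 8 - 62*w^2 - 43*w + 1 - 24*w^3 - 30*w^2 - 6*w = -2*b - 24*w^3 + w^2*(6*b - 92) + w*(11*b - 80) + 16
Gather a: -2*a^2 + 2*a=-2*a^2 + 2*a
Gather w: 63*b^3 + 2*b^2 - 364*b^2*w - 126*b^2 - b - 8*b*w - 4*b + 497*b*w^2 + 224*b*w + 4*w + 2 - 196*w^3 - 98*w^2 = 63*b^3 - 124*b^2 - 5*b - 196*w^3 + w^2*(497*b - 98) + w*(-364*b^2 + 216*b + 4) + 2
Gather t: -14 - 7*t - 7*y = -7*t - 7*y - 14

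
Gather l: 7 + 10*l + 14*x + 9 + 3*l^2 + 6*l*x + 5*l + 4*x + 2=3*l^2 + l*(6*x + 15) + 18*x + 18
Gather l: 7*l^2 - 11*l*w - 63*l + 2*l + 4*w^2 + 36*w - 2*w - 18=7*l^2 + l*(-11*w - 61) + 4*w^2 + 34*w - 18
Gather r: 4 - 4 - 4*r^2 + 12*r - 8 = -4*r^2 + 12*r - 8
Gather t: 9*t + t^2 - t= t^2 + 8*t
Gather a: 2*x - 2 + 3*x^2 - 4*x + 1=3*x^2 - 2*x - 1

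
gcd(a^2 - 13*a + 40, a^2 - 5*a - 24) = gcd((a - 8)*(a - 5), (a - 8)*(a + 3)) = a - 8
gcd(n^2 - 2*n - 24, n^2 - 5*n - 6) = n - 6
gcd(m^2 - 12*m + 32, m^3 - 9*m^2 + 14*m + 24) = m - 4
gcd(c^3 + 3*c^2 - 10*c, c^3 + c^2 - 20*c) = c^2 + 5*c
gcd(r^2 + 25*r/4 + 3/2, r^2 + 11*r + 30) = r + 6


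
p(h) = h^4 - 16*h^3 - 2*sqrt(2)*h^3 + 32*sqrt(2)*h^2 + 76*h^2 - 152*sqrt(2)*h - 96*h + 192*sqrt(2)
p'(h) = 4*h^3 - 48*h^2 - 6*sqrt(2)*h^2 + 64*sqrt(2)*h + 152*h - 152*sqrt(2) - 96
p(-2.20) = 1766.43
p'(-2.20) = -1160.46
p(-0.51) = 464.22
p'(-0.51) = -449.86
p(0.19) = 216.70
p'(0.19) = -266.90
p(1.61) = 13.33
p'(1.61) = -50.24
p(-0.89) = 658.23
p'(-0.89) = -574.36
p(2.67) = -1.88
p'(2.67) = 10.00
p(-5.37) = 9185.23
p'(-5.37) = -3861.51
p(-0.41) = 420.73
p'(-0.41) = -420.16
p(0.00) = 271.53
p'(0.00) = -310.96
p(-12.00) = 74735.27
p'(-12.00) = -18266.96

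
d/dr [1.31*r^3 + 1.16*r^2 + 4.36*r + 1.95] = 3.93*r^2 + 2.32*r + 4.36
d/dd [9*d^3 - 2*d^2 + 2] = d*(27*d - 4)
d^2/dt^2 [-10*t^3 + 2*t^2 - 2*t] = 4 - 60*t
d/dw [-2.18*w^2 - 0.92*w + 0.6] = -4.36*w - 0.92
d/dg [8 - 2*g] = -2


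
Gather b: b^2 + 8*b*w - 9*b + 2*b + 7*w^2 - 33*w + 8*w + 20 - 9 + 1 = b^2 + b*(8*w - 7) + 7*w^2 - 25*w + 12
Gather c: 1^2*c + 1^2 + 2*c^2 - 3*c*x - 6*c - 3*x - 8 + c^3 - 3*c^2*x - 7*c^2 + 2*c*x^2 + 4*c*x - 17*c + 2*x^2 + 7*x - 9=c^3 + c^2*(-3*x - 5) + c*(2*x^2 + x - 22) + 2*x^2 + 4*x - 16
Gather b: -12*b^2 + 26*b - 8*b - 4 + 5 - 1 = -12*b^2 + 18*b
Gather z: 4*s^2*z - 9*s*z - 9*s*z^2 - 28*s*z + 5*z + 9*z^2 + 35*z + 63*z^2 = z^2*(72 - 9*s) + z*(4*s^2 - 37*s + 40)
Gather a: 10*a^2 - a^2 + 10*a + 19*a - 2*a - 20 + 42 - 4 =9*a^2 + 27*a + 18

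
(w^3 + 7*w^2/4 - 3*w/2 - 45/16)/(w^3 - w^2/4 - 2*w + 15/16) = (2*w + 3)/(2*w - 1)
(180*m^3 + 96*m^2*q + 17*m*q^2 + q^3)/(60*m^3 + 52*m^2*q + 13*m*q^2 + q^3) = (6*m + q)/(2*m + q)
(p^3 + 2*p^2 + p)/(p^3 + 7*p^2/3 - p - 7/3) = 3*p*(p + 1)/(3*p^2 + 4*p - 7)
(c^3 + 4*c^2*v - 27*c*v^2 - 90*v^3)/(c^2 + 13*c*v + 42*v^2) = (c^2 - 2*c*v - 15*v^2)/(c + 7*v)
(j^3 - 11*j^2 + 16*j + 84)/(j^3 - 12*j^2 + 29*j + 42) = (j + 2)/(j + 1)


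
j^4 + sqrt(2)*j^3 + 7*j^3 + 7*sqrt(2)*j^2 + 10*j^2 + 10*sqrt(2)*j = j*(j + 2)*(j + 5)*(j + sqrt(2))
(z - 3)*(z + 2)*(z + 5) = z^3 + 4*z^2 - 11*z - 30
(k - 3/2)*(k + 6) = k^2 + 9*k/2 - 9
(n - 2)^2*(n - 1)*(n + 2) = n^4 - 3*n^3 - 2*n^2 + 12*n - 8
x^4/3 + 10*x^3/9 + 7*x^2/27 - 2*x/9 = x*(x/3 + 1)*(x - 1/3)*(x + 2/3)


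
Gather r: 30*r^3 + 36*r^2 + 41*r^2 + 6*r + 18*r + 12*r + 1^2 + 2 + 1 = 30*r^3 + 77*r^2 + 36*r + 4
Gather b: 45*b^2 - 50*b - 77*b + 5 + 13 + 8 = 45*b^2 - 127*b + 26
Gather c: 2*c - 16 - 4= 2*c - 20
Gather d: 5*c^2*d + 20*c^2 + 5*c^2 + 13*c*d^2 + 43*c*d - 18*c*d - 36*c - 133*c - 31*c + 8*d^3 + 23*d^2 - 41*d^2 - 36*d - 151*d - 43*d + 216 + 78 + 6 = 25*c^2 - 200*c + 8*d^3 + d^2*(13*c - 18) + d*(5*c^2 + 25*c - 230) + 300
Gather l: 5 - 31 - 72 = -98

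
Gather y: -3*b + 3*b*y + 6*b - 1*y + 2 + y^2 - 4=3*b + y^2 + y*(3*b - 1) - 2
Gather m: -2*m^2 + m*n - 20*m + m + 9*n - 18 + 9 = -2*m^2 + m*(n - 19) + 9*n - 9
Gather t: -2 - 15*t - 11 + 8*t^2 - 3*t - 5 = 8*t^2 - 18*t - 18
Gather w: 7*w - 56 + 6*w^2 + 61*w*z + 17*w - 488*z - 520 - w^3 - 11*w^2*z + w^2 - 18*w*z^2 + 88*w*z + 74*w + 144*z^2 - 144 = -w^3 + w^2*(7 - 11*z) + w*(-18*z^2 + 149*z + 98) + 144*z^2 - 488*z - 720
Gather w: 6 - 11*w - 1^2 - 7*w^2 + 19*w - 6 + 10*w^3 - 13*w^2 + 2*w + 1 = 10*w^3 - 20*w^2 + 10*w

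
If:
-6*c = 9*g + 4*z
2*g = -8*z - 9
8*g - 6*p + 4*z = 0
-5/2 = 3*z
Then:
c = 83/36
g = -7/6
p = -19/9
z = -5/6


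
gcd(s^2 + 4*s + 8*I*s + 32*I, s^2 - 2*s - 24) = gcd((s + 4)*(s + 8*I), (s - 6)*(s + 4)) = s + 4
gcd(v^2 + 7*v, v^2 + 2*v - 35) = v + 7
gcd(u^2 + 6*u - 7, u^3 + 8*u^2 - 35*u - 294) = u + 7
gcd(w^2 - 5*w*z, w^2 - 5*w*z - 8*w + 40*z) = -w + 5*z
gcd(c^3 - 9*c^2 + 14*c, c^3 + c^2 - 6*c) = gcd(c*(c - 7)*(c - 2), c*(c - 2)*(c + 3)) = c^2 - 2*c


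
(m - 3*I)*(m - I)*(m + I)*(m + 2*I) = m^4 - I*m^3 + 7*m^2 - I*m + 6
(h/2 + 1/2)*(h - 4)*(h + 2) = h^3/2 - h^2/2 - 5*h - 4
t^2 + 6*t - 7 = (t - 1)*(t + 7)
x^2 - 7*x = x*(x - 7)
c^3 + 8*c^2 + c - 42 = (c - 2)*(c + 3)*(c + 7)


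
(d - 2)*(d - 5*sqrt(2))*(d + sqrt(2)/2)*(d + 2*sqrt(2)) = d^4 - 5*sqrt(2)*d^3/2 - 2*d^3 - 23*d^2 + 5*sqrt(2)*d^2 - 10*sqrt(2)*d + 46*d + 20*sqrt(2)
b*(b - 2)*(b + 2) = b^3 - 4*b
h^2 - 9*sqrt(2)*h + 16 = (h - 8*sqrt(2))*(h - sqrt(2))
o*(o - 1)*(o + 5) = o^3 + 4*o^2 - 5*o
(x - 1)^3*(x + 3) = x^4 - 6*x^2 + 8*x - 3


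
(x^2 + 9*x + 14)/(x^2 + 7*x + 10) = (x + 7)/(x + 5)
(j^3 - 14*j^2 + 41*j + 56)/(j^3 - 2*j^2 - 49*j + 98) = (j^2 - 7*j - 8)/(j^2 + 5*j - 14)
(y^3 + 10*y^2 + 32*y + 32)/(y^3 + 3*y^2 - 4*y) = (y^2 + 6*y + 8)/(y*(y - 1))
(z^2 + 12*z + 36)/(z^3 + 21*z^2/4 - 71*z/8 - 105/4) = 8*(z + 6)/(8*z^2 - 6*z - 35)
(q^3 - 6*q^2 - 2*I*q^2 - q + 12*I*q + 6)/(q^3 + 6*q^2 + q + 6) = (q^2 - q*(6 + I) + 6*I)/(q^2 + q*(6 + I) + 6*I)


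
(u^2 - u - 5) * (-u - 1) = -u^3 + 6*u + 5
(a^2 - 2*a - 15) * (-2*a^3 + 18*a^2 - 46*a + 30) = -2*a^5 + 22*a^4 - 52*a^3 - 148*a^2 + 630*a - 450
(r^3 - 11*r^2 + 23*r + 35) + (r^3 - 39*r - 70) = 2*r^3 - 11*r^2 - 16*r - 35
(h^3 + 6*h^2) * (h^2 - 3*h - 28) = h^5 + 3*h^4 - 46*h^3 - 168*h^2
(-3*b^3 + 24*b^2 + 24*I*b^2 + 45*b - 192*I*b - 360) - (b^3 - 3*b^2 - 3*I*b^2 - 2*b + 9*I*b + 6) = -4*b^3 + 27*b^2 + 27*I*b^2 + 47*b - 201*I*b - 366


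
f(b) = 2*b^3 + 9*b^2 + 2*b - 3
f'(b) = 6*b^2 + 18*b + 2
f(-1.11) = 3.13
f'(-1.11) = -10.59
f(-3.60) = 13.13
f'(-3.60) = 14.96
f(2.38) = 79.70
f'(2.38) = 78.83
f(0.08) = -2.78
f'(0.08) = 3.48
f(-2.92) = 18.10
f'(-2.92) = 0.60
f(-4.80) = -26.42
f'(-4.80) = 53.84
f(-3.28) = 16.69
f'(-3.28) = 7.51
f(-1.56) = 8.19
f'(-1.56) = -11.48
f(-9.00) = -750.00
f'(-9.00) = 326.00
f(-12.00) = -2187.00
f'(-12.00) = 650.00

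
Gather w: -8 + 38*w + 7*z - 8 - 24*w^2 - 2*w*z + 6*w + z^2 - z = -24*w^2 + w*(44 - 2*z) + z^2 + 6*z - 16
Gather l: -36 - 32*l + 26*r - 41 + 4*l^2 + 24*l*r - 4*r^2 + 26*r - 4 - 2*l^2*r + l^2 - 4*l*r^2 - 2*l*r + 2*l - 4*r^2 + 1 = l^2*(5 - 2*r) + l*(-4*r^2 + 22*r - 30) - 8*r^2 + 52*r - 80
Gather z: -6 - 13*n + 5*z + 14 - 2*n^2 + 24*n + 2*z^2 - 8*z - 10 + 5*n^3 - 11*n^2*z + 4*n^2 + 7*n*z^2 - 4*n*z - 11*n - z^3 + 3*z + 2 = 5*n^3 + 2*n^2 - z^3 + z^2*(7*n + 2) + z*(-11*n^2 - 4*n)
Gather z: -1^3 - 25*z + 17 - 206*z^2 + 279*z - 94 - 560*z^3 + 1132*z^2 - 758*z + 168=-560*z^3 + 926*z^2 - 504*z + 90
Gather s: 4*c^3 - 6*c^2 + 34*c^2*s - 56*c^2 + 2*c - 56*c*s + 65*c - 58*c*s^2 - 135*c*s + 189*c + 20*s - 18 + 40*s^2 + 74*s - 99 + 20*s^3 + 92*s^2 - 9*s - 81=4*c^3 - 62*c^2 + 256*c + 20*s^3 + s^2*(132 - 58*c) + s*(34*c^2 - 191*c + 85) - 198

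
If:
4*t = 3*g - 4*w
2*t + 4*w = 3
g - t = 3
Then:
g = -3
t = -6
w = 15/4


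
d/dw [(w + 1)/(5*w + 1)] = -4/(5*w + 1)^2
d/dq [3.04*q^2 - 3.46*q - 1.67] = 6.08*q - 3.46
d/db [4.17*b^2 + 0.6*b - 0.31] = 8.34*b + 0.6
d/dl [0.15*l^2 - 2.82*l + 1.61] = 0.3*l - 2.82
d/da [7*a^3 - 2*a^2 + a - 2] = 21*a^2 - 4*a + 1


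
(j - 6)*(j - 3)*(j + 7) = j^3 - 2*j^2 - 45*j + 126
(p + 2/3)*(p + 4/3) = p^2 + 2*p + 8/9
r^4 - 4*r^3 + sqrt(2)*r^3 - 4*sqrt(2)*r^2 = r^2*(r - 4)*(r + sqrt(2))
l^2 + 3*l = l*(l + 3)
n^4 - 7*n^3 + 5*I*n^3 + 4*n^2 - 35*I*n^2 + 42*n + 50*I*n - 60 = (n - 5)*(n - 2)*(n + 2*I)*(n + 3*I)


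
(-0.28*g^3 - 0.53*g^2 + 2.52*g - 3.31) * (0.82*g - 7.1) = -0.2296*g^4 + 1.5534*g^3 + 5.8294*g^2 - 20.6062*g + 23.501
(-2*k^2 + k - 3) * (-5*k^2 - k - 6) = 10*k^4 - 3*k^3 + 26*k^2 - 3*k + 18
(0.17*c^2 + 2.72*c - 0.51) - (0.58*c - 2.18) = 0.17*c^2 + 2.14*c + 1.67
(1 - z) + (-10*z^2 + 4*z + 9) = -10*z^2 + 3*z + 10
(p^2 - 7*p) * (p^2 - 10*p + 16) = p^4 - 17*p^3 + 86*p^2 - 112*p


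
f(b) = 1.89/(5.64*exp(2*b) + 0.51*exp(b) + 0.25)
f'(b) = 1.89*(-11.28*exp(2*b) - 0.51*exp(b))/(5.64*exp(2*b) + 0.51*exp(b) + 0.25)^2 = (-21.3192*exp(b) - 0.9639)*exp(b)/(5.64*exp(2*b) + 0.51*exp(b) + 0.25)^2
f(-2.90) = 6.40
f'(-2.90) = -1.35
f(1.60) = 0.01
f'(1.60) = -0.03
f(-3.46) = 6.96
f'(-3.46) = -0.70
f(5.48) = 0.00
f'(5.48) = -0.00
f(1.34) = 0.02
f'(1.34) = -0.04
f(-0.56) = 0.79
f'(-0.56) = -1.32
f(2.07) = 0.01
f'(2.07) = -0.01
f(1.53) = 0.02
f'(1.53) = -0.03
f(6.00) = 0.00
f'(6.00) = 0.00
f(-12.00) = 7.56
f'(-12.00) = 0.00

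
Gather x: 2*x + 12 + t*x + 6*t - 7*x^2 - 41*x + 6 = 6*t - 7*x^2 + x*(t - 39) + 18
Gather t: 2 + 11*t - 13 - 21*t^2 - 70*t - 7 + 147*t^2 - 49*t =126*t^2 - 108*t - 18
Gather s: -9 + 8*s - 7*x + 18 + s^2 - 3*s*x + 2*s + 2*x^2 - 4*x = s^2 + s*(10 - 3*x) + 2*x^2 - 11*x + 9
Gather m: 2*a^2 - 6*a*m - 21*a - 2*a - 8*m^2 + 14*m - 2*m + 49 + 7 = 2*a^2 - 23*a - 8*m^2 + m*(12 - 6*a) + 56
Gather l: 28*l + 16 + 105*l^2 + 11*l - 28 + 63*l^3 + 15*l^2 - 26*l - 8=63*l^3 + 120*l^2 + 13*l - 20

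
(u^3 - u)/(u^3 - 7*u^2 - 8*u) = (u - 1)/(u - 8)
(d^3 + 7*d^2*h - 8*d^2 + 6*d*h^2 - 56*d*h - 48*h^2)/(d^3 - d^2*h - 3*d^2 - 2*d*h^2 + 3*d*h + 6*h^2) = (d^2 + 6*d*h - 8*d - 48*h)/(d^2 - 2*d*h - 3*d + 6*h)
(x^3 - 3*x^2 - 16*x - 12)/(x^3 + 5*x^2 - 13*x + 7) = (x^3 - 3*x^2 - 16*x - 12)/(x^3 + 5*x^2 - 13*x + 7)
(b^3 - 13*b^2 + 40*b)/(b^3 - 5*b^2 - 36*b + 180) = b*(b - 8)/(b^2 - 36)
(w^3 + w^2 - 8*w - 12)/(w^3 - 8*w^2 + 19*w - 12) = (w^2 + 4*w + 4)/(w^2 - 5*w + 4)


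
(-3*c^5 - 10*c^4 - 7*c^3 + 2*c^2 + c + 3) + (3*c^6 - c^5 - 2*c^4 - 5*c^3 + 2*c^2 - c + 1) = 3*c^6 - 4*c^5 - 12*c^4 - 12*c^3 + 4*c^2 + 4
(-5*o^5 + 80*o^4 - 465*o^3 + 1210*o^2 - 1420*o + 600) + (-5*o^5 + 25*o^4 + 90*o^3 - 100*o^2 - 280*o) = -10*o^5 + 105*o^4 - 375*o^3 + 1110*o^2 - 1700*o + 600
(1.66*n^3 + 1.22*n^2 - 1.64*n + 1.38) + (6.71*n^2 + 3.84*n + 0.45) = 1.66*n^3 + 7.93*n^2 + 2.2*n + 1.83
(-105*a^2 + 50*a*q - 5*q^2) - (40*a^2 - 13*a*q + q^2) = -145*a^2 + 63*a*q - 6*q^2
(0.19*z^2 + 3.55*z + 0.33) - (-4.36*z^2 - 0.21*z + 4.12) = 4.55*z^2 + 3.76*z - 3.79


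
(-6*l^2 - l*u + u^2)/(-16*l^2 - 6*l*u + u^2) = (-3*l + u)/(-8*l + u)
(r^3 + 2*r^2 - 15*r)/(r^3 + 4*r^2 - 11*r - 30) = r/(r + 2)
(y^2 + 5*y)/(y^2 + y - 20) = y/(y - 4)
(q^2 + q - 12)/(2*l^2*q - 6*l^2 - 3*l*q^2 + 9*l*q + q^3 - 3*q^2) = (q + 4)/(2*l^2 - 3*l*q + q^2)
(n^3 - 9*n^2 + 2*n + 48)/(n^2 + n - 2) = (n^2 - 11*n + 24)/(n - 1)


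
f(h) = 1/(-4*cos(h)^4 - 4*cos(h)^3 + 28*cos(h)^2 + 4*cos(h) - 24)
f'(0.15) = 37.03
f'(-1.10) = -0.08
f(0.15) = -2.78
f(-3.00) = -2.09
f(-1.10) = -0.06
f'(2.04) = -0.05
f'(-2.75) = 1.38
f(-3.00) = -2.09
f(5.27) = -0.07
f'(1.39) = 0.03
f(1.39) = -0.04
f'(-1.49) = -0.02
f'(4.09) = 0.09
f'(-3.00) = 29.35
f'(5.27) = -0.11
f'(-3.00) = 29.35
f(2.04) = -0.05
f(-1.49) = -0.04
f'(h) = (-16*sin(h)*cos(h)^3 - 12*sin(h)*cos(h)^2 + 56*sin(h)*cos(h) + 4*sin(h))/(-4*cos(h)^4 - 4*cos(h)^3 + 28*cos(h)^2 + 4*cos(h) - 24)^2 = (-4*cos(h)^3 - 3*cos(h)^2 + 14*cos(h) + 1)/(4*(cos(h) - 2)^2*(cos(h) + 3)^2*sin(h)^3)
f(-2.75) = -0.28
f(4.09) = -0.06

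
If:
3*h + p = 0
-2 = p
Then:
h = 2/3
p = -2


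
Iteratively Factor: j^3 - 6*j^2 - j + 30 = (j - 5)*(j^2 - j - 6) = (j - 5)*(j - 3)*(j + 2)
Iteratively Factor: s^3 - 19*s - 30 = (s + 3)*(s^2 - 3*s - 10) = (s + 2)*(s + 3)*(s - 5)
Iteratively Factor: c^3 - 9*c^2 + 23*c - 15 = (c - 1)*(c^2 - 8*c + 15) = (c - 3)*(c - 1)*(c - 5)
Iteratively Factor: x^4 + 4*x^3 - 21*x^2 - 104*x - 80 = (x - 5)*(x^3 + 9*x^2 + 24*x + 16) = (x - 5)*(x + 4)*(x^2 + 5*x + 4) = (x - 5)*(x + 4)^2*(x + 1)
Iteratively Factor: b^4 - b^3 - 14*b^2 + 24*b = (b - 3)*(b^3 + 2*b^2 - 8*b) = (b - 3)*(b - 2)*(b^2 + 4*b) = b*(b - 3)*(b - 2)*(b + 4)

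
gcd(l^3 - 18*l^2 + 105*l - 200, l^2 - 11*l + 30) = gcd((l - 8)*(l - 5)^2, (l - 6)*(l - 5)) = l - 5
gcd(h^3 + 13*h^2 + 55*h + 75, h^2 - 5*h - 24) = h + 3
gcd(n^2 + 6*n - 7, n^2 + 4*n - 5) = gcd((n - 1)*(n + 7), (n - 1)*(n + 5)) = n - 1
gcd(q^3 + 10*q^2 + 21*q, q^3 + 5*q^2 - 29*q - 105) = q^2 + 10*q + 21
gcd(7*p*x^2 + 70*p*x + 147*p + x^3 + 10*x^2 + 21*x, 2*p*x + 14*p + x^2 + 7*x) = x + 7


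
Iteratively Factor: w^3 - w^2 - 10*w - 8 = (w + 2)*(w^2 - 3*w - 4) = (w - 4)*(w + 2)*(w + 1)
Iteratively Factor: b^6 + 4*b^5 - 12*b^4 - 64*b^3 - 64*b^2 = (b - 4)*(b^5 + 8*b^4 + 20*b^3 + 16*b^2) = (b - 4)*(b + 2)*(b^4 + 6*b^3 + 8*b^2) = (b - 4)*(b + 2)*(b + 4)*(b^3 + 2*b^2) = b*(b - 4)*(b + 2)*(b + 4)*(b^2 + 2*b) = b^2*(b - 4)*(b + 2)*(b + 4)*(b + 2)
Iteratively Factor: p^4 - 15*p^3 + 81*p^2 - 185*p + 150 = (p - 3)*(p^3 - 12*p^2 + 45*p - 50) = (p - 5)*(p - 3)*(p^2 - 7*p + 10) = (p - 5)^2*(p - 3)*(p - 2)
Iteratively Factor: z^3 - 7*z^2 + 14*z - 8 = (z - 2)*(z^2 - 5*z + 4) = (z - 2)*(z - 1)*(z - 4)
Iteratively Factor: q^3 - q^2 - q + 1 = (q + 1)*(q^2 - 2*q + 1) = (q - 1)*(q + 1)*(q - 1)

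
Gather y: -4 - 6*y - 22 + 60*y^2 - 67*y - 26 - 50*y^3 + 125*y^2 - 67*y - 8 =-50*y^3 + 185*y^2 - 140*y - 60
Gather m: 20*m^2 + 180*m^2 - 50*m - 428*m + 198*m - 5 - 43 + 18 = 200*m^2 - 280*m - 30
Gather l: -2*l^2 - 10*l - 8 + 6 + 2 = -2*l^2 - 10*l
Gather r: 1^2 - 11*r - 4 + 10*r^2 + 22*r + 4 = 10*r^2 + 11*r + 1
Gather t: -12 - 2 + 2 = -12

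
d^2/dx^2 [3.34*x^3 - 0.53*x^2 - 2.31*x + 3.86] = 20.04*x - 1.06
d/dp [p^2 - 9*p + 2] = 2*p - 9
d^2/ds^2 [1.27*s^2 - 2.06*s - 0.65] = 2.54000000000000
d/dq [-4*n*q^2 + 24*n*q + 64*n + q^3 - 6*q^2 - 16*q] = -8*n*q + 24*n + 3*q^2 - 12*q - 16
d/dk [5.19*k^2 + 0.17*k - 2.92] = 10.38*k + 0.17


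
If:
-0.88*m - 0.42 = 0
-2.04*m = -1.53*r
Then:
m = -0.48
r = -0.64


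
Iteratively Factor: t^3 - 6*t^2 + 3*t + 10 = (t - 5)*(t^2 - t - 2) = (t - 5)*(t - 2)*(t + 1)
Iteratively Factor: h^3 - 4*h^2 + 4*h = (h)*(h^2 - 4*h + 4) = h*(h - 2)*(h - 2)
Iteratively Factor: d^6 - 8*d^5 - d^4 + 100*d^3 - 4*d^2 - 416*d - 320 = (d + 1)*(d^5 - 9*d^4 + 8*d^3 + 92*d^2 - 96*d - 320) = (d - 4)*(d + 1)*(d^4 - 5*d^3 - 12*d^2 + 44*d + 80) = (d - 5)*(d - 4)*(d + 1)*(d^3 - 12*d - 16) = (d - 5)*(d - 4)*(d + 1)*(d + 2)*(d^2 - 2*d - 8) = (d - 5)*(d - 4)^2*(d + 1)*(d + 2)*(d + 2)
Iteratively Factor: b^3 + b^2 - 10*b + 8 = (b + 4)*(b^2 - 3*b + 2) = (b - 2)*(b + 4)*(b - 1)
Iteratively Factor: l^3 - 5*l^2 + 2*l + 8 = (l - 4)*(l^2 - l - 2) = (l - 4)*(l - 2)*(l + 1)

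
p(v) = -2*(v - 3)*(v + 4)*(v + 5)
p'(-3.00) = 32.00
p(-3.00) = 24.00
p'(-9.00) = -256.00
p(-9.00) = 480.00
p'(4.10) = -185.26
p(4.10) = -162.16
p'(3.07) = -116.23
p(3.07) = -7.99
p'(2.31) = -73.46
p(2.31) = 63.65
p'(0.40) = 3.44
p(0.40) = 123.55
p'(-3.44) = 25.56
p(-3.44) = 11.25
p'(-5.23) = -24.60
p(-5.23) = 4.66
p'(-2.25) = 37.62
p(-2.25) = 50.53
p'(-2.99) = 32.12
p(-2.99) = 24.32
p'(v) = -2*(v - 3)*(v + 4) - 2*(v - 3)*(v + 5) - 2*(v + 4)*(v + 5) = -6*v^2 - 24*v + 14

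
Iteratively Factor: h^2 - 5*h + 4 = (h - 1)*(h - 4)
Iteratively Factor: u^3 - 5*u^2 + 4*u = (u - 4)*(u^2 - u) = (u - 4)*(u - 1)*(u)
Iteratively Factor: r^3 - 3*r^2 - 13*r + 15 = (r + 3)*(r^2 - 6*r + 5) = (r - 5)*(r + 3)*(r - 1)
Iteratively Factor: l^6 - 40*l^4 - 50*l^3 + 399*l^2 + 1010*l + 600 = (l + 4)*(l^5 - 4*l^4 - 24*l^3 + 46*l^2 + 215*l + 150) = (l - 5)*(l + 4)*(l^4 + l^3 - 19*l^2 - 49*l - 30) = (l - 5)^2*(l + 4)*(l^3 + 6*l^2 + 11*l + 6) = (l - 5)^2*(l + 2)*(l + 4)*(l^2 + 4*l + 3) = (l - 5)^2*(l + 2)*(l + 3)*(l + 4)*(l + 1)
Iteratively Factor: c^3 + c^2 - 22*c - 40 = (c + 4)*(c^2 - 3*c - 10) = (c - 5)*(c + 4)*(c + 2)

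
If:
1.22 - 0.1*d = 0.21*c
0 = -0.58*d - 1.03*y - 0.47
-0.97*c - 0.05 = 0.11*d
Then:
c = -1.88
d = 16.16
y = -9.55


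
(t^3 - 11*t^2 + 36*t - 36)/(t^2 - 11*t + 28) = (t^3 - 11*t^2 + 36*t - 36)/(t^2 - 11*t + 28)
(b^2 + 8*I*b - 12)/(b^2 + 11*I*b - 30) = (b + 2*I)/(b + 5*I)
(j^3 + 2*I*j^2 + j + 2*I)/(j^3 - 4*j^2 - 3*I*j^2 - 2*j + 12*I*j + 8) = (j^2 + 3*I*j - 2)/(j^2 - 2*j*(2 + I) + 8*I)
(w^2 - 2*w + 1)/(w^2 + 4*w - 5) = (w - 1)/(w + 5)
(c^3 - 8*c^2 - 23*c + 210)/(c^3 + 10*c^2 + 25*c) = (c^2 - 13*c + 42)/(c*(c + 5))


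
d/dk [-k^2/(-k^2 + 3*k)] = -3/(k - 3)^2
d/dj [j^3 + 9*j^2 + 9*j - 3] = 3*j^2 + 18*j + 9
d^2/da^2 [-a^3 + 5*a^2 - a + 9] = 10 - 6*a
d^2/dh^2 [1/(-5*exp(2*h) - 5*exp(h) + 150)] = (-2*(2*exp(h) + 1)^2*exp(h) + (4*exp(h) + 1)*(exp(2*h) + exp(h) - 30))*exp(h)/(5*(exp(2*h) + exp(h) - 30)^3)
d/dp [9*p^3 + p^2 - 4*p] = 27*p^2 + 2*p - 4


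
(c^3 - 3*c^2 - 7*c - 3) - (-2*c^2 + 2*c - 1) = c^3 - c^2 - 9*c - 2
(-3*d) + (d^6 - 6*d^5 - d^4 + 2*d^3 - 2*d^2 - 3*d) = d^6 - 6*d^5 - d^4 + 2*d^3 - 2*d^2 - 6*d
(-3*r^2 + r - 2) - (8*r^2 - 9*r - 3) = -11*r^2 + 10*r + 1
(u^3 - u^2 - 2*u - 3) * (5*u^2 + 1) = 5*u^5 - 5*u^4 - 9*u^3 - 16*u^2 - 2*u - 3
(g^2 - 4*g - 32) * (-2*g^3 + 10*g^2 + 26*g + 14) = -2*g^5 + 18*g^4 + 50*g^3 - 410*g^2 - 888*g - 448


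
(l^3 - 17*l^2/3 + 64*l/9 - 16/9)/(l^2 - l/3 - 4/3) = (3*l^2 - 13*l + 4)/(3*(l + 1))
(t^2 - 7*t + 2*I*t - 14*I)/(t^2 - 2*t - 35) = (t + 2*I)/(t + 5)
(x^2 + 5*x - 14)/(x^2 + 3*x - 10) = (x + 7)/(x + 5)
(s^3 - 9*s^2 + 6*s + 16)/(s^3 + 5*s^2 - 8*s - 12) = (s - 8)/(s + 6)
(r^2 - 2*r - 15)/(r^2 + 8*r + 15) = (r - 5)/(r + 5)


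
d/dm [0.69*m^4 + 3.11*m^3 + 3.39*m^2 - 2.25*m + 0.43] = 2.76*m^3 + 9.33*m^2 + 6.78*m - 2.25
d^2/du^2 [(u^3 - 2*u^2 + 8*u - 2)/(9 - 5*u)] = 2*(-25*u^3 + 135*u^2 - 243*u - 148)/(125*u^3 - 675*u^2 + 1215*u - 729)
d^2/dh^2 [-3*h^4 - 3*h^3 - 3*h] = 18*h*(-2*h - 1)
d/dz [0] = 0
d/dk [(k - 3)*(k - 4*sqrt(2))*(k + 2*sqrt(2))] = 3*k^2 - 6*k - 4*sqrt(2)*k - 16 + 6*sqrt(2)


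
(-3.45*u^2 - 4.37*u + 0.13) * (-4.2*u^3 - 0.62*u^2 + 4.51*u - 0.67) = 14.49*u^5 + 20.493*u^4 - 13.3961*u^3 - 17.4778*u^2 + 3.5142*u - 0.0871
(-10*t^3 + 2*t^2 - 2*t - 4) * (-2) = 20*t^3 - 4*t^2 + 4*t + 8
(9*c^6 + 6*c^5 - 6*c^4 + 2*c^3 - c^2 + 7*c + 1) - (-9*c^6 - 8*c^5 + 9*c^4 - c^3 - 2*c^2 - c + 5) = 18*c^6 + 14*c^5 - 15*c^4 + 3*c^3 + c^2 + 8*c - 4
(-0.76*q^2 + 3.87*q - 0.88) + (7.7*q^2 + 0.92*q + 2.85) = 6.94*q^2 + 4.79*q + 1.97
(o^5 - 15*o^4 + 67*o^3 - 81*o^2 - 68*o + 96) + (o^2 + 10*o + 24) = o^5 - 15*o^4 + 67*o^3 - 80*o^2 - 58*o + 120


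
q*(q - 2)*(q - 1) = q^3 - 3*q^2 + 2*q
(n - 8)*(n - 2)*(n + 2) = n^3 - 8*n^2 - 4*n + 32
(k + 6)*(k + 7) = k^2 + 13*k + 42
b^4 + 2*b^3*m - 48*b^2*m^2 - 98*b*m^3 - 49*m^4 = (b - 7*m)*(b + m)^2*(b + 7*m)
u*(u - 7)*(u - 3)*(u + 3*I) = u^4 - 10*u^3 + 3*I*u^3 + 21*u^2 - 30*I*u^2 + 63*I*u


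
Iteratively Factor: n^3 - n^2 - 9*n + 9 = (n - 1)*(n^2 - 9) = (n - 1)*(n + 3)*(n - 3)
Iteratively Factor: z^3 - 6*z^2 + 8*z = (z - 2)*(z^2 - 4*z) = (z - 4)*(z - 2)*(z)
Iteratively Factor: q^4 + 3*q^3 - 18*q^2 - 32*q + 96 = (q - 2)*(q^3 + 5*q^2 - 8*q - 48) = (q - 3)*(q - 2)*(q^2 + 8*q + 16) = (q - 3)*(q - 2)*(q + 4)*(q + 4)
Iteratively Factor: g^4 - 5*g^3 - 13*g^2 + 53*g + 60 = (g - 5)*(g^3 - 13*g - 12) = (g - 5)*(g + 1)*(g^2 - g - 12) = (g - 5)*(g + 1)*(g + 3)*(g - 4)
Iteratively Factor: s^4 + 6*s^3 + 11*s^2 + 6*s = (s + 1)*(s^3 + 5*s^2 + 6*s) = (s + 1)*(s + 2)*(s^2 + 3*s) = (s + 1)*(s + 2)*(s + 3)*(s)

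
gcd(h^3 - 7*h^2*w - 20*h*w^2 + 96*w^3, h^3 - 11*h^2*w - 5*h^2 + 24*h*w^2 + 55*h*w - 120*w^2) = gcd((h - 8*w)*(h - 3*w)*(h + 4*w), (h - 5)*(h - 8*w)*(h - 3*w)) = h^2 - 11*h*w + 24*w^2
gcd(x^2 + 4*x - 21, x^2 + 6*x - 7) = x + 7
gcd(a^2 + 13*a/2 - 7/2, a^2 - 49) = a + 7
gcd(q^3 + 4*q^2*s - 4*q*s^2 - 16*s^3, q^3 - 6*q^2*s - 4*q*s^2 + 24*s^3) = q^2 - 4*s^2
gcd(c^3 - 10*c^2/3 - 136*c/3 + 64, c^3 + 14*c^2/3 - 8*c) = c^2 + 14*c/3 - 8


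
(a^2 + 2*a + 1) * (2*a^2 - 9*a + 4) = 2*a^4 - 5*a^3 - 12*a^2 - a + 4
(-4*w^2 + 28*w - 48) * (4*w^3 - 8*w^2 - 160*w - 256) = -16*w^5 + 144*w^4 + 224*w^3 - 3072*w^2 + 512*w + 12288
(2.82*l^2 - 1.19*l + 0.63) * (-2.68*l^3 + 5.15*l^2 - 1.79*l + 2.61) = -7.5576*l^5 + 17.7122*l^4 - 12.8647*l^3 + 12.7348*l^2 - 4.2336*l + 1.6443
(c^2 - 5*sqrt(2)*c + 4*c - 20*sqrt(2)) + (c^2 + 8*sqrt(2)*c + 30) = 2*c^2 + 4*c + 3*sqrt(2)*c - 20*sqrt(2) + 30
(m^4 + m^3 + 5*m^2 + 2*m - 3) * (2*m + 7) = 2*m^5 + 9*m^4 + 17*m^3 + 39*m^2 + 8*m - 21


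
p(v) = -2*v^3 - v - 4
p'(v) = -6*v^2 - 1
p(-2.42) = 26.76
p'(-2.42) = -36.14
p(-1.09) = -0.32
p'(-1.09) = -8.13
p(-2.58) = 32.93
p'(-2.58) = -40.94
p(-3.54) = 88.26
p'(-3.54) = -76.19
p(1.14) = -8.10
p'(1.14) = -8.80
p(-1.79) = 9.26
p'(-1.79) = -20.22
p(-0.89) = -1.70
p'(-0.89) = -5.75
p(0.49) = -4.73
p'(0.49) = -2.44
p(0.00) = -4.00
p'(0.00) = -1.00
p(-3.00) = 53.00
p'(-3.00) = -55.00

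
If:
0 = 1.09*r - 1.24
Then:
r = 1.14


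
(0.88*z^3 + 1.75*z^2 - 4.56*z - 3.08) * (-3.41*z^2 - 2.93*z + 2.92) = -3.0008*z^5 - 8.5459*z^4 + 12.9917*z^3 + 28.9736*z^2 - 4.2908*z - 8.9936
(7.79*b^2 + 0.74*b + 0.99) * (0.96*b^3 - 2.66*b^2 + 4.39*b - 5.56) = 7.4784*b^5 - 20.011*b^4 + 33.1801*b^3 - 42.6972*b^2 + 0.2317*b - 5.5044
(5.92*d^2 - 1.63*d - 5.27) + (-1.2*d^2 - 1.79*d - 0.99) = 4.72*d^2 - 3.42*d - 6.26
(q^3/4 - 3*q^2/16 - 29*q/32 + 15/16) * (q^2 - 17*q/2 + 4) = q^5/4 - 37*q^4/16 + 27*q^3/16 + 505*q^2/64 - 371*q/32 + 15/4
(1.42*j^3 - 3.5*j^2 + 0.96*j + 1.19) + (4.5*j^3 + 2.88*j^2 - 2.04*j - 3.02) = 5.92*j^3 - 0.62*j^2 - 1.08*j - 1.83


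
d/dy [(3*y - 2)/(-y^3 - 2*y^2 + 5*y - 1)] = (6*y^3 - 8*y + 7)/(y^6 + 4*y^5 - 6*y^4 - 18*y^3 + 29*y^2 - 10*y + 1)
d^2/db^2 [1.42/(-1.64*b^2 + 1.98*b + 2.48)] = (-7.638464*b^2 + 9.222048*b + 1.42*(3.28*b - 1.98)*(6.56*b - 3.96) + 11.550848)/(-1.64*b^2 + 1.98*b + 2.48)^3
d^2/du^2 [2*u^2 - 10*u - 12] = 4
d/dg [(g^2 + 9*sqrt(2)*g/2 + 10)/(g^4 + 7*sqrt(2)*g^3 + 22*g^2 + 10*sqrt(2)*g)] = (-4*g^5 - 41*sqrt(2)*g^4 - 332*g^3 - 598*sqrt(2)*g^2 - 880*g - 200*sqrt(2))/(2*g^2*(g^6 + 14*sqrt(2)*g^5 + 142*g^4 + 328*sqrt(2)*g^3 + 764*g^2 + 440*sqrt(2)*g + 200))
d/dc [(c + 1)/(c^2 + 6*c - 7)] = (c^2 + 6*c - 2*(c + 1)*(c + 3) - 7)/(c^2 + 6*c - 7)^2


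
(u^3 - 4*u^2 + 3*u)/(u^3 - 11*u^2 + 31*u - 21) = u/(u - 7)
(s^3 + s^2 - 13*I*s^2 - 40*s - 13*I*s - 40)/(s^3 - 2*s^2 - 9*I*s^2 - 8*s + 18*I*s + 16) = (s^2 + s*(1 - 5*I) - 5*I)/(s^2 - s*(2 + I) + 2*I)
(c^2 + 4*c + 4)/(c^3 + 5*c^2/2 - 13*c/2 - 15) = 2*(c + 2)/(2*c^2 + c - 15)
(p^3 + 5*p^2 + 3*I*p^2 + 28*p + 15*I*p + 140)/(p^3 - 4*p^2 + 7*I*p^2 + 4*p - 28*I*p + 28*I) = (p^2 + p*(5 - 4*I) - 20*I)/(p^2 - 4*p + 4)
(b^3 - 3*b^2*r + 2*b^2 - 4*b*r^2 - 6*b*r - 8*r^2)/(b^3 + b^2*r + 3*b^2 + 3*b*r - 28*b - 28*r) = (b^2 - 4*b*r + 2*b - 8*r)/(b^2 + 3*b - 28)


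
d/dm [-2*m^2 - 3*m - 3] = -4*m - 3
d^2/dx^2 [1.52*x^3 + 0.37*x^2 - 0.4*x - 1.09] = 9.12*x + 0.74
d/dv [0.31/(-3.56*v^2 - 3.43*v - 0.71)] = (2.2072*v + 1.0633)/(3.56*v^2 + 3.43*v + 0.71)^2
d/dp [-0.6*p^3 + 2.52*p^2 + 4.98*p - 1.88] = -1.8*p^2 + 5.04*p + 4.98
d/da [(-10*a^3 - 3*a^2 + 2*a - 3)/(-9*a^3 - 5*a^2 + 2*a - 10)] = (23*a^4 - 4*a^3 + 223*a^2 + 30*a - 14)/(81*a^6 + 90*a^5 - 11*a^4 + 160*a^3 + 104*a^2 - 40*a + 100)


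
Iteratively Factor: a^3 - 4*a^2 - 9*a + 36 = (a - 4)*(a^2 - 9) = (a - 4)*(a - 3)*(a + 3)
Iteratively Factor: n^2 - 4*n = (n)*(n - 4)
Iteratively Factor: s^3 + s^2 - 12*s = (s - 3)*(s^2 + 4*s) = (s - 3)*(s + 4)*(s)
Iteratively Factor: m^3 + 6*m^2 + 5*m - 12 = (m + 4)*(m^2 + 2*m - 3) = (m - 1)*(m + 4)*(m + 3)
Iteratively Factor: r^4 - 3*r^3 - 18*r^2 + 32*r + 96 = (r - 4)*(r^3 + r^2 - 14*r - 24) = (r - 4)^2*(r^2 + 5*r + 6) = (r - 4)^2*(r + 3)*(r + 2)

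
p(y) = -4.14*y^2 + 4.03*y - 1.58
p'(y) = 4.03 - 8.28*y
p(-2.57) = -39.28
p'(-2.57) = 25.31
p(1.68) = -6.49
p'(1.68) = -9.88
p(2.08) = -11.11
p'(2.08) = -13.19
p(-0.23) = -2.73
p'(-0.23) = 5.93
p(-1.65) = -19.50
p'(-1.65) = 17.69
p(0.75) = -0.89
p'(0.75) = -2.18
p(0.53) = -0.61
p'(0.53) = -0.36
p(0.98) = -1.61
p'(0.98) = -4.08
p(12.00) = -549.38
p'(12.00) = -95.33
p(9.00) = -300.65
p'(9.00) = -70.49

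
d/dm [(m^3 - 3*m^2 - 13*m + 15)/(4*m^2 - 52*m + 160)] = (m^2 - 16*m - 13)/(4*(m^2 - 16*m + 64))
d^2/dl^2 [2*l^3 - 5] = 12*l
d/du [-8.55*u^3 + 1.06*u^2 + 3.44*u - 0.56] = -25.65*u^2 + 2.12*u + 3.44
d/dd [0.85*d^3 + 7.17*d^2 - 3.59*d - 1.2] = 2.55*d^2 + 14.34*d - 3.59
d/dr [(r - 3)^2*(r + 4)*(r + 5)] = 4*r^3 + 9*r^2 - 50*r - 39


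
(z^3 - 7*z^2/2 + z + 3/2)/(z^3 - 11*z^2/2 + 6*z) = (2*z^3 - 7*z^2 + 2*z + 3)/(z*(2*z^2 - 11*z + 12))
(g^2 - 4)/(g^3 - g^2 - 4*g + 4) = 1/(g - 1)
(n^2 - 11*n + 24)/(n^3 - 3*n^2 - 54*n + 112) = (n - 3)/(n^2 + 5*n - 14)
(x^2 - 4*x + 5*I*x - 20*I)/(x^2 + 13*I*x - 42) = (x^2 + x*(-4 + 5*I) - 20*I)/(x^2 + 13*I*x - 42)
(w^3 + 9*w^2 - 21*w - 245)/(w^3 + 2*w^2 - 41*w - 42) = (w^2 + 2*w - 35)/(w^2 - 5*w - 6)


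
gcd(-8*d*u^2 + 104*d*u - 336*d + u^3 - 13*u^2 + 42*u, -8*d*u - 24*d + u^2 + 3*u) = -8*d + u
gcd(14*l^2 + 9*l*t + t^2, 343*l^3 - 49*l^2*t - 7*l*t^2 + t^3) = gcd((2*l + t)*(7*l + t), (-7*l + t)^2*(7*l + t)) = 7*l + t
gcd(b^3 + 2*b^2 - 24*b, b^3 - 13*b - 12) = b - 4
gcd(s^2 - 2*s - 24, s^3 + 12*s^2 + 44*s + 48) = s + 4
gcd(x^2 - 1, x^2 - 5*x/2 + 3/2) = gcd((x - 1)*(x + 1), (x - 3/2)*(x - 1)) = x - 1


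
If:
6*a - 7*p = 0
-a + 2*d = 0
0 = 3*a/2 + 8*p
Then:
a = 0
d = 0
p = 0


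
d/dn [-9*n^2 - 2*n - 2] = -18*n - 2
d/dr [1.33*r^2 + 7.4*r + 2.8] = 2.66*r + 7.4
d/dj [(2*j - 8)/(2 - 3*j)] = -20/(3*j - 2)^2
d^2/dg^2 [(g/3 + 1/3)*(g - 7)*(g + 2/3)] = 2*g - 32/9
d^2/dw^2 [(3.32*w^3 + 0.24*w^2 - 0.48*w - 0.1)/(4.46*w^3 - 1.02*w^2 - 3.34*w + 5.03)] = (39.7546560000001*w^6 + 239.44848*w^5 - 883.08*w^4 + 23.106928*w^3 - 189.739632*w^2 + 500.634*w - 7.241)/(88.716536*w^9 - 60.868296*w^8 - 185.39328*w^7 + 390.269004*w^6 + 1.54226399999997*w^5 - 468.009852*w^4 + 404.083562*w^3 + 90.91725*w^2 - 253.515018*w + 127.263527)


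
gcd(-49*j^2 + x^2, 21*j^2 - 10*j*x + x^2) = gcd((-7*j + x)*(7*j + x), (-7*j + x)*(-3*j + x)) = -7*j + x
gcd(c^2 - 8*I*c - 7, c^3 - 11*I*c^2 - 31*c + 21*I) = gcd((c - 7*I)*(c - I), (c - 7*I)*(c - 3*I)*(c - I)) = c^2 - 8*I*c - 7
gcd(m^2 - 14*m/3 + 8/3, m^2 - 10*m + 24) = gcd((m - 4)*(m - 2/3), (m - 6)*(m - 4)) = m - 4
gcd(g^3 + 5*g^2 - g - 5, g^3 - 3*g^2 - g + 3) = g^2 - 1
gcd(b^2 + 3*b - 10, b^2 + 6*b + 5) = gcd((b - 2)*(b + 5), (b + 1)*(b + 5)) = b + 5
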